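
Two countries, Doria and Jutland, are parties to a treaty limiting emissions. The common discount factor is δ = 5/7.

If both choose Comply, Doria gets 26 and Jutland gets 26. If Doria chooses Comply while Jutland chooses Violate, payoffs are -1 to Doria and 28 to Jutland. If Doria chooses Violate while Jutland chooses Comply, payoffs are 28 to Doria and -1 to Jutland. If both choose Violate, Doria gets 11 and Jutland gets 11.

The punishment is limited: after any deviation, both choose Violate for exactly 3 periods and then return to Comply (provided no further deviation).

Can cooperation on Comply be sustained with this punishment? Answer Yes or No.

A one-shot deviation gives 28 now, then 11 for 3 periods, then back to 26.
Gain from deviating: (28−26) today; loss: (26−11) in each of the next 3 periods.
No-deviation condition: (26−11)(δ+…+δ^3) ≥ 28−26, i.e. δ+…+δ^3 ≥ 2/15.
At δ = 5/7: δ+…+δ^3 = 1.5889 ≥ 0.1333.
So cooperation is sustainable.

Yes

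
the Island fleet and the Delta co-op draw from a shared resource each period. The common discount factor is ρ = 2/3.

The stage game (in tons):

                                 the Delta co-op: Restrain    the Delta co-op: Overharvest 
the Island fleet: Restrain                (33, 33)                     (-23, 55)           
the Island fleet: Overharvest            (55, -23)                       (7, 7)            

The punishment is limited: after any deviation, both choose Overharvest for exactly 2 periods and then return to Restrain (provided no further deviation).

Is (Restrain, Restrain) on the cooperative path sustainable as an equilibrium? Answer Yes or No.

Yes

A one-shot deviation gives 55 now, then 7 for 2 periods, then back to 33.
Gain from deviating: (55−33) today; loss: (33−7) in each of the next 2 periods.
No-deviation condition: (33−7)(ρ+…+ρ^2) ≥ 55−33, i.e. ρ+…+ρ^2 ≥ 11/13.
At ρ = 2/3: ρ+…+ρ^2 = 1.1111 ≥ 0.8462.
So cooperation is sustainable.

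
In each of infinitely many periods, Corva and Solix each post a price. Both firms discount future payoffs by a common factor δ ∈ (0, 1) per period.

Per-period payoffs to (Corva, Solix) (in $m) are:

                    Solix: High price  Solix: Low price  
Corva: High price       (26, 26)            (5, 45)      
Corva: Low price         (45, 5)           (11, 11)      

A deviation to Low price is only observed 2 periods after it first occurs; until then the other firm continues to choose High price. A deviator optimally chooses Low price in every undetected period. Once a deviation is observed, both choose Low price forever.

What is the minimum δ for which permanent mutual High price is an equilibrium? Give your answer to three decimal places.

0.748

The best deviation is to choose Low price for all 2 undetected periods, earning 45 each, then 11 forever once detected.
Deviation value: 45(1−δ^2)/(1−δ) + 11δ^2/(1−δ); cooperation value: 26/(1−δ).
IC: 26 ≥ 45(1−δ^2) + 11δ^2 = 45 − 34δ^2.
So δ^2 ≥ 19/34, giving δ ≥ (19/34)^(1/2) ≈ 0.748.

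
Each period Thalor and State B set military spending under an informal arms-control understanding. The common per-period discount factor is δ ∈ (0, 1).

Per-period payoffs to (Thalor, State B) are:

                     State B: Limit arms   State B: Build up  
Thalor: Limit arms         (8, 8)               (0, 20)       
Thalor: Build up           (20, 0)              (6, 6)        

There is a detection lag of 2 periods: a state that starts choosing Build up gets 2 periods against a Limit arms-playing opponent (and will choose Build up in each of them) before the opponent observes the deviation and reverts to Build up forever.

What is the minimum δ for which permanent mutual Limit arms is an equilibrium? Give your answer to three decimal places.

0.926

The best deviation is to choose Build up for all 2 undetected periods, earning 20 each, then 6 forever once detected.
Deviation value: 20(1−δ^2)/(1−δ) + 6δ^2/(1−δ); cooperation value: 8/(1−δ).
IC: 8 ≥ 20(1−δ^2) + 6δ^2 = 20 − 14δ^2.
So δ^2 ≥ 12/14 = 6/7, giving δ ≥ (6/7)^(1/2) ≈ 0.926.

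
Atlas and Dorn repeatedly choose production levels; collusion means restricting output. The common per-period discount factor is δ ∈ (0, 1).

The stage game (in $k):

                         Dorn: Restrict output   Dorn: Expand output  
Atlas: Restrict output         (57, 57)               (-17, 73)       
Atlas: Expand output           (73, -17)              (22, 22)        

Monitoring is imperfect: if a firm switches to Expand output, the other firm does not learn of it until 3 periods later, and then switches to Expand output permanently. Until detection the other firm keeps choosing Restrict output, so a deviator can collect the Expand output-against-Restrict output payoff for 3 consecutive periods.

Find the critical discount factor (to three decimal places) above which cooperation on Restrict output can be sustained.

0.679

Deviating for the 3 undetected periods gains 73−57 = 16 per period over cooperation, then loses 57−22 = 35 per period forever once punishment starts.
Gain: 16(1 + δ + … + δ^2); loss: 35·δ^3/(1−δ).
No profitable deviation ⇔ 16(1−δ^3) ≤ 35·δ^3, i.e. δ^3 ≥ 16/(16+35) = 16/51.
Hence δ ≥ (16/51)^(1/3) ≈ 0.679.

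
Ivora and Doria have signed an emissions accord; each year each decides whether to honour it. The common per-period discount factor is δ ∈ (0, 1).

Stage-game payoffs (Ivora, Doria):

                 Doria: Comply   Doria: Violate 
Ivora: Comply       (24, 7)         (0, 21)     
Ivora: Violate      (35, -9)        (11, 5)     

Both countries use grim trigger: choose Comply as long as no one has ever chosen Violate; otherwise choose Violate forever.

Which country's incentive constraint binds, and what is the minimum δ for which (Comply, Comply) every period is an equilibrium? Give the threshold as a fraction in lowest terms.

Doria; δ ≥ 7/8

For Ivora: deviation gain 35−24 = 11, per-period punishment loss 24−11 = 13. IC gives δ ≥ 11/24.
For Doria: gain 14, loss 2 per period, so δ ≥ 14/16 = 7/8.
The tighter constraint is Doria's, so cooperation needs δ ≥ 7/8.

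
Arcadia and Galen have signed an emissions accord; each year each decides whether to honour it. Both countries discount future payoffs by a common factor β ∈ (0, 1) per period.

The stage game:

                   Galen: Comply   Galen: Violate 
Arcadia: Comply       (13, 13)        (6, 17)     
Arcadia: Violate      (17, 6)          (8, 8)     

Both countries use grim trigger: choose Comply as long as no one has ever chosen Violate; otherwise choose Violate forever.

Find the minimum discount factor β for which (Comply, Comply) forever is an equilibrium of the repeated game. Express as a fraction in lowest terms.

Under grim trigger the critical discount factor is (T−C)/(T−P) with T = 17, C = 13, P = 8.
β* = (17−13)/(17−8) = 4/9.

4/9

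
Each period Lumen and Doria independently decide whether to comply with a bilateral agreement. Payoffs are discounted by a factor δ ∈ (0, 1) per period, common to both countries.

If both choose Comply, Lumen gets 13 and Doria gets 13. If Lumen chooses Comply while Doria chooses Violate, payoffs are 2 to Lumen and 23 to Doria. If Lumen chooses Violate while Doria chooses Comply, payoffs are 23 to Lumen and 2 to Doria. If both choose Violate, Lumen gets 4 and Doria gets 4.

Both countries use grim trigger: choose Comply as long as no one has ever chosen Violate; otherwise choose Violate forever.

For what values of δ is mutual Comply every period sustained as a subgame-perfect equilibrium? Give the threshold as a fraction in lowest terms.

10/19

One-period gain from deviating is 23 − 13 = 10. The loss is 13 − 4 = 9 in every subsequent period, with present value 9·δ/(1−δ).
Deviation is unprofitable when 9·δ/(1−δ) ≥ 10, i.e. δ/(1−δ) ≥ 10/9.
Equivalently δ ≥ 10/(10+9) = 10/19.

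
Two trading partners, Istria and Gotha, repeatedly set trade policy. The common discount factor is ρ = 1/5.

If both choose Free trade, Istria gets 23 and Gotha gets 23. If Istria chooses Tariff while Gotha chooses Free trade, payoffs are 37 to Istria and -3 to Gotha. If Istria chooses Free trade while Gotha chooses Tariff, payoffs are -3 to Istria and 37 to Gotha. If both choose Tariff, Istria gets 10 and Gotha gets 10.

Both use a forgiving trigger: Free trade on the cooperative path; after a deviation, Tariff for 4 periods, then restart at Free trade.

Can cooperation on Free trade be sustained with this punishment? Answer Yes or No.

No

Comparing payoff streams over the 5 periods until play realigns: cooperate → 23(1+ρ+…+ρ^4); deviate → 37 + 10(ρ+…+ρ^4).
Cooperation is sustained iff (23−10)(ρ+…+ρ^4) ≥ 37−23.
ρ+…+ρ^4 = 1/5·(1−(1/5)^4)/(1−1/5) = 0.2496, and (37−23)/(23−10) = 1.0769.
0.2496 < 1.0769, so cooperation is not sustainable.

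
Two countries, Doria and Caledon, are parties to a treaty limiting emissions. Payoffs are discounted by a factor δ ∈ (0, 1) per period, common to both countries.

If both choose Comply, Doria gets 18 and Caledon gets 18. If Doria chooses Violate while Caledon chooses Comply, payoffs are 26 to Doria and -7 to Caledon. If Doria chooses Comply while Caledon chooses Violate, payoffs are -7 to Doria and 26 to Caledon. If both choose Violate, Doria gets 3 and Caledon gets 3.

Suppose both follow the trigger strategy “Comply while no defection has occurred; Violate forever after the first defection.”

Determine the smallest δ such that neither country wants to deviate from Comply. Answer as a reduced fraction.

One-period gain from deviating is 26 − 18 = 8. The loss is 18 − 3 = 15 in every subsequent period, with present value 15·δ/(1−δ).
Deviation is unprofitable when 15·δ/(1−δ) ≥ 8, i.e. δ/(1−δ) ≥ 8/15.
Equivalently δ ≥ 8/(8+15) = 8/23.

8/23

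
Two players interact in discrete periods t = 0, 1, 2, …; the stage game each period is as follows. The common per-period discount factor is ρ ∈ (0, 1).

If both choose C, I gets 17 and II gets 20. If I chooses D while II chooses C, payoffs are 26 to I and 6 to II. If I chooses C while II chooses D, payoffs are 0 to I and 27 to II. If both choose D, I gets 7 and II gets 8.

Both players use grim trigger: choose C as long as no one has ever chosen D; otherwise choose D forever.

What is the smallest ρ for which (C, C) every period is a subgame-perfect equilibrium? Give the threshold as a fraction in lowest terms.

9/19

I's threshold: (26−17)/(26−7) = 9/19.
II's threshold: (27−20)/(27−8) = 7/19.
9/19 > 7/19, so I binds and ρ* = 9/19.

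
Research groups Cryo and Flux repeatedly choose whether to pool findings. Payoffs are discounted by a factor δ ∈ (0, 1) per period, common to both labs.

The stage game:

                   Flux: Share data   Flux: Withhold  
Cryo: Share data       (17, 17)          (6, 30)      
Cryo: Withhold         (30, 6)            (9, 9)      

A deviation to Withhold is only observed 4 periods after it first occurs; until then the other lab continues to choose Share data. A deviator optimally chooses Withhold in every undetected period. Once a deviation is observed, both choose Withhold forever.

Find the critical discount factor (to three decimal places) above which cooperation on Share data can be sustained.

A deviator earns 30 for 4 periods, then 9 forever; cooperating earns 17 forever. Multiplying the IC by (1−δ):
17 ≥ 30(1−δ^4) + 9δ^4, so 21·δ^4 ≥ 13 and δ^4 ≥ 13/21.
δ ≥ (13/21)^(1/4) ≈ 0.887.

0.887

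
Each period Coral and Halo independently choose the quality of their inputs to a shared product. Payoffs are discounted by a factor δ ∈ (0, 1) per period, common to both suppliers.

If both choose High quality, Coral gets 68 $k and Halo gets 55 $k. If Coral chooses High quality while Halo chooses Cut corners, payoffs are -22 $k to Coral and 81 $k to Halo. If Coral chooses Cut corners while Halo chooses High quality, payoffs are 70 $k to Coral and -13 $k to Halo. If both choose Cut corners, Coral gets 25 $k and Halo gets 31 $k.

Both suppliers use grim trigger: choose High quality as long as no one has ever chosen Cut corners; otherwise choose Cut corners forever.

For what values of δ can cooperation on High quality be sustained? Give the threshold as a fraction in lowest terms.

Coral's threshold: (70−68)/(70−25) = 2/45.
Halo's threshold: (81−55)/(81−31) = 13/25.
2/45 < 13/25, so Halo binds and δ* = 13/25.

13/25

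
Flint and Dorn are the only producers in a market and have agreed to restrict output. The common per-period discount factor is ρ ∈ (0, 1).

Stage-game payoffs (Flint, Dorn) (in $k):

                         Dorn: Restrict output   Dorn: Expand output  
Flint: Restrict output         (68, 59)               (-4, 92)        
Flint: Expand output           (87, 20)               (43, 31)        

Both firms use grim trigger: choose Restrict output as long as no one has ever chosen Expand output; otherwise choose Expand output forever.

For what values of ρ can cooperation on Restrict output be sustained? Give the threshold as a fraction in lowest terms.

Flint's threshold: (87−68)/(87−43) = 19/44.
Dorn's threshold: (92−59)/(92−31) = 33/61.
19/44 < 33/61, so Dorn binds and ρ* = 33/61.

33/61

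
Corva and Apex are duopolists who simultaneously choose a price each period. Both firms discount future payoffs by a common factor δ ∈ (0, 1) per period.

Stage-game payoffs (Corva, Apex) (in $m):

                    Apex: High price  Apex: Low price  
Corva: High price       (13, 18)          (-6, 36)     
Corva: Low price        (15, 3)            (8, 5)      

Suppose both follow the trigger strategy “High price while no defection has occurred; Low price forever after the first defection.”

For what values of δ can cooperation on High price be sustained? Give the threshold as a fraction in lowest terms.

For Corva: deviation gain 15−13 = 2, per-period punishment loss 13−8 = 5. IC gives δ ≥ 2/7.
For Apex: gain 18, loss 13 per period, so δ ≥ 18/31.
The tighter constraint is Apex's, so cooperation needs δ ≥ 18/31.

18/31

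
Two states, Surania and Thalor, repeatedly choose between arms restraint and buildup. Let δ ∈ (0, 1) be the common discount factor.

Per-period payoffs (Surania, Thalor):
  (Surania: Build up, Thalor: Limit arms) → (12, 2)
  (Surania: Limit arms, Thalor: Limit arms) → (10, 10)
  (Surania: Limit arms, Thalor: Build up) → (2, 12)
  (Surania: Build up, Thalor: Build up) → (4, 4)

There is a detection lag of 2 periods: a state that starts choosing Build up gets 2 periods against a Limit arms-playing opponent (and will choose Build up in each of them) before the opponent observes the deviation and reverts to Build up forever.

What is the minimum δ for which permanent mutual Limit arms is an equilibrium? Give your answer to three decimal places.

Deviating for the 2 undetected periods gains 12−10 = 2 per period over cooperation, then loses 10−4 = 6 per period forever once punishment starts.
Gain: 2(1 + δ + … + δ^1); loss: 6·δ^2/(1−δ).
No profitable deviation ⇔ 2(1−δ^2) ≤ 6·δ^2, i.e. δ^2 ≥ 2/(2+6) = 1/4.
Hence δ ≥ (1/4)^(1/2) ≈ 0.500.

0.500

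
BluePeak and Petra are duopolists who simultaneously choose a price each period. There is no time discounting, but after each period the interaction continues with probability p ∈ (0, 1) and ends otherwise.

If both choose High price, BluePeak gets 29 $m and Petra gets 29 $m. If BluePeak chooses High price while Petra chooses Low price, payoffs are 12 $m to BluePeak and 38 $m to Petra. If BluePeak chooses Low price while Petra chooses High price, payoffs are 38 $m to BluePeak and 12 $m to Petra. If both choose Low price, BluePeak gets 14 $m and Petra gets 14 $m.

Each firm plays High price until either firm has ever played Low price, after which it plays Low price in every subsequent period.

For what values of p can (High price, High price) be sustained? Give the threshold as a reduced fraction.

With no time discounting, the continuation probability p plays the role of the discount factor.
Grim-trigger IC: 29/(1−p) ≥ 38 + 14p/(1−p) ⇒ p ≥ (38−29)/(38−14) = 3/8.

3/8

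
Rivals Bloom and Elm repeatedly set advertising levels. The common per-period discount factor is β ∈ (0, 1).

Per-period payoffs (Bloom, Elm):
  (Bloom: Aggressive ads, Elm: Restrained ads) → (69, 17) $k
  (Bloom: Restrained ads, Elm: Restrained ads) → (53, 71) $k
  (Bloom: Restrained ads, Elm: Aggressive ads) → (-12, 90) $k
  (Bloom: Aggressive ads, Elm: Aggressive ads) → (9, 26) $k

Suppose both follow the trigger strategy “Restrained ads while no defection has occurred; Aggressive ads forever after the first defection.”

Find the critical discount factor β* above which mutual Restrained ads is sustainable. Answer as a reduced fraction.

19/64

Bloom's threshold: (69−53)/(69−9) = 4/15.
Elm's threshold: (90−71)/(90−26) = 19/64.
4/15 < 19/64, so Elm binds and β* = 19/64.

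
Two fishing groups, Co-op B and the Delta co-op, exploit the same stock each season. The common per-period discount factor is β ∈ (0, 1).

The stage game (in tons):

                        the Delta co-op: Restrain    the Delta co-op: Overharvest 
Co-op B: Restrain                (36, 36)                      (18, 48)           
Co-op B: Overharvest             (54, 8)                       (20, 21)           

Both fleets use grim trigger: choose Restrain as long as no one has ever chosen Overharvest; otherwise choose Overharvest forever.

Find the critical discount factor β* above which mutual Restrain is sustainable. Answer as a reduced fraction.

9/17

Co-op B's threshold: (54−36)/(54−20) = 9/17.
the Delta co-op's threshold: (48−36)/(48−21) = 4/9.
9/17 > 4/9, so Co-op B binds and β* = 9/17.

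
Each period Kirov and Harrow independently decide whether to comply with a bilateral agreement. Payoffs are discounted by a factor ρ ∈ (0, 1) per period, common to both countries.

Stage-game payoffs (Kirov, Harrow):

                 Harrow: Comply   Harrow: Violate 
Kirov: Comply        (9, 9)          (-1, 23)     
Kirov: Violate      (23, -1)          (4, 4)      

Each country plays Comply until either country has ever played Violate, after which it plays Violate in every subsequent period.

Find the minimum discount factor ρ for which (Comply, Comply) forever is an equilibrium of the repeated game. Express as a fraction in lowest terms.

14/19

Cooperation forever yields 9 each period: 9/(1−ρ).
Deviating yields 23 once, then 4 forever: 23 + 4ρ/(1−ρ).
No profitable deviation requires 9/(1−ρ) ≥ 23 + 4ρ/(1−ρ).
Multiplying by (1−ρ): 9 ≥ 23(1−ρ) + 4ρ = 23 − 19ρ.
So 19ρ ≥ 14, i.e. ρ ≥ 14/19.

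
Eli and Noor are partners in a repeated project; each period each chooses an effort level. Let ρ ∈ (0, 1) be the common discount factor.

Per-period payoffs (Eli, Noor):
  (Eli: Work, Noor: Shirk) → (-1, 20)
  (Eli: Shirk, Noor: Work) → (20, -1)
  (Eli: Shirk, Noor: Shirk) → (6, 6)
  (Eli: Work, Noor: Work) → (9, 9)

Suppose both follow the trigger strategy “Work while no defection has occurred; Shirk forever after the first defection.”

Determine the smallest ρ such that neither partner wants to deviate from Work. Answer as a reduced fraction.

11/14

One-period gain from deviating is 20 − 9 = 11. The loss is 9 − 6 = 3 in every subsequent period, with present value 3·ρ/(1−ρ).
Deviation is unprofitable when 3·ρ/(1−ρ) ≥ 11, i.e. ρ/(1−ρ) ≥ 11/3.
Equivalently ρ ≥ 11/(11+3) = 11/14.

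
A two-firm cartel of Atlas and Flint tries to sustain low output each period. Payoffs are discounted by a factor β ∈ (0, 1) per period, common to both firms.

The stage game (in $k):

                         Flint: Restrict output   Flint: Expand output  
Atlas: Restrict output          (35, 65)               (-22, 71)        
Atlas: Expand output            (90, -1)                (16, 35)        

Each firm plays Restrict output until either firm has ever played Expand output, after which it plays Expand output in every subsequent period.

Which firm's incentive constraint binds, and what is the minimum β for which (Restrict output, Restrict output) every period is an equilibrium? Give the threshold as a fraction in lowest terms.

Atlas's threshold: (90−35)/(90−16) = 55/74.
Flint's threshold: (71−65)/(71−35) = 1/6.
55/74 > 1/6, so Atlas binds and β* = 55/74.

Atlas; β ≥ 55/74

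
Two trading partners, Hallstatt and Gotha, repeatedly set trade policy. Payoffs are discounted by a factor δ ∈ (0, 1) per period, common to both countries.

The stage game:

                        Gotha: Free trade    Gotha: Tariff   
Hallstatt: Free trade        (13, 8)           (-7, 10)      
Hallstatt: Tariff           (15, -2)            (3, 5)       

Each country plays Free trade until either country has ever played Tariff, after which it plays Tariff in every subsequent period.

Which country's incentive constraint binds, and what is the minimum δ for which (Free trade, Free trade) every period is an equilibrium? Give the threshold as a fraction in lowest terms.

Gotha; δ ≥ 2/5

Hallstatt: cooperation gives 13 each period; deviation gives 15 once then 3 forever.
  13/(1−δ) ≥ 15 + 3δ/(1−δ) ⇒ δ ≥ 2/12 = 1/6.
Gotha: cooperation gives 8 each period; deviation gives 10 once then 5 forever.
  δ ≥ 2/5.
Both must hold, so the binding constraint is Gotha's: δ ≥ 2/5.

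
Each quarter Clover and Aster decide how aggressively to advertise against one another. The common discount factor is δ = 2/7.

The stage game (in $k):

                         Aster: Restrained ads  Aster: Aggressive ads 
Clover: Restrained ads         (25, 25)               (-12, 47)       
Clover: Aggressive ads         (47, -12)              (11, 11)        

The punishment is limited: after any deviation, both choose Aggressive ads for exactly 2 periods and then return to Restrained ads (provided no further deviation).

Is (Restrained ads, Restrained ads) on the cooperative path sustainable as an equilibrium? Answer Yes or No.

Comparing payoff streams over the 3 periods until play realigns: cooperate → 25(1+δ+…+δ^2); deviate → 47 + 11(δ+…+δ^2).
Cooperation is sustained iff (25−11)(δ+…+δ^2) ≥ 47−25.
δ+…+δ^2 = 2/7·(1−(2/7)^2)/(1−2/7) = 0.3673, and (47−25)/(25−11) = 1.5714.
0.3673 < 1.5714, so cooperation is not sustainable.

No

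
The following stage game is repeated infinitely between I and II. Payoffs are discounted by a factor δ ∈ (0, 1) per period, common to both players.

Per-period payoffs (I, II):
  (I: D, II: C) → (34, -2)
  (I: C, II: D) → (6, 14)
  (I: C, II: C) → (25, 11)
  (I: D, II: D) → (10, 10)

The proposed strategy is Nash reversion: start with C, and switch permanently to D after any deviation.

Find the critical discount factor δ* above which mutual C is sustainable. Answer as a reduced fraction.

I: cooperation gives 25 each period; deviation gives 34 once then 10 forever.
  25/(1−δ) ≥ 34 + 10δ/(1−δ) ⇒ δ ≥ 9/24 = 3/8.
II: cooperation gives 11 each period; deviation gives 14 once then 10 forever.
  δ ≥ 3/4.
Both must hold, so the binding constraint is II's: δ ≥ 3/4.

3/4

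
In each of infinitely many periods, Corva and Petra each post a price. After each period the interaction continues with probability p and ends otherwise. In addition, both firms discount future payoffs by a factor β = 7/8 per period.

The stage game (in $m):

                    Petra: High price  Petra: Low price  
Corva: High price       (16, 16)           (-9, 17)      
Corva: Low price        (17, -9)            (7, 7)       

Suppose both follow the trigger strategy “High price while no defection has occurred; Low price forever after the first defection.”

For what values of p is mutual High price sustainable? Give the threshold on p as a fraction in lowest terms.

With continuation probability p and discount β, the effective per-period discount factor is βp.
Grim-trigger IC: βp ≥ (17−16)/(17−7) = 1/10.
So p ≥ (1/10)/(7/8) = 4/35.

4/35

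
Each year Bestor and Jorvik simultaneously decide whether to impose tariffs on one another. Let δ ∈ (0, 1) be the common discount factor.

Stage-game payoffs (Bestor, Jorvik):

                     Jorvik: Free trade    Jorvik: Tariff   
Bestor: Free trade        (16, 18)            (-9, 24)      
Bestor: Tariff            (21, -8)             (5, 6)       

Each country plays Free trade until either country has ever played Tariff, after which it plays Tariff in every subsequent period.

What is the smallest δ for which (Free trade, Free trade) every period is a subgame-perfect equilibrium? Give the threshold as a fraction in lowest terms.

Bestor: cooperation gives 16 each period; deviation gives 21 once then 5 forever.
  16/(1−δ) ≥ 21 + 5δ/(1−δ) ⇒ δ ≥ 5/16.
Jorvik: cooperation gives 18 each period; deviation gives 24 once then 6 forever.
  δ ≥ 6/18 = 1/3.
Both must hold, so the binding constraint is Jorvik's: δ ≥ 1/3.

1/3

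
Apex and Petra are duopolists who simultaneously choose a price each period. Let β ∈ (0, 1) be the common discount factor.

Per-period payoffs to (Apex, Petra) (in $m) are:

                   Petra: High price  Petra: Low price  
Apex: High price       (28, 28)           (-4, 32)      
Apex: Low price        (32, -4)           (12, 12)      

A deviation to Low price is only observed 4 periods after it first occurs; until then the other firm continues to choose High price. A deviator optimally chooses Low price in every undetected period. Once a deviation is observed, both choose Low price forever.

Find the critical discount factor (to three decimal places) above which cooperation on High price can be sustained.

Deviating for the 4 undetected periods gains 32−28 = 4 per period over cooperation, then loses 28−12 = 16 per period forever once punishment starts.
Gain: 4(1 + β + … + β^3); loss: 16·β^4/(1−β).
No profitable deviation ⇔ 4(1−β^4) ≤ 16·β^4, i.e. β^4 ≥ 4/(4+16) = 1/5.
Hence β ≥ (1/5)^(1/4) ≈ 0.669.

0.669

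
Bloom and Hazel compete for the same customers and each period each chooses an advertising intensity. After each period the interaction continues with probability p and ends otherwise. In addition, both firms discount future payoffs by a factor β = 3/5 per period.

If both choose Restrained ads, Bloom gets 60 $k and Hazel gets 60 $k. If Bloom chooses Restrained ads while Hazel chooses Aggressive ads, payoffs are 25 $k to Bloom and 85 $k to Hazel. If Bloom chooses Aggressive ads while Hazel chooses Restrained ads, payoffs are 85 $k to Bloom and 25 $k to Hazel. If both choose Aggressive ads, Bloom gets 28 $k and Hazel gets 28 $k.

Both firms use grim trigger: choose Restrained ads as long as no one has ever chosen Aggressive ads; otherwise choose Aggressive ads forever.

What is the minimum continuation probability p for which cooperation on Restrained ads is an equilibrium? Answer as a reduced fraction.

With continuation probability p and discount β, the effective per-period discount factor is βp.
Grim-trigger IC: βp ≥ (85−60)/(85−28) = 25/57.
So p ≥ (25/57)/(3/5) = 125/171.

125/171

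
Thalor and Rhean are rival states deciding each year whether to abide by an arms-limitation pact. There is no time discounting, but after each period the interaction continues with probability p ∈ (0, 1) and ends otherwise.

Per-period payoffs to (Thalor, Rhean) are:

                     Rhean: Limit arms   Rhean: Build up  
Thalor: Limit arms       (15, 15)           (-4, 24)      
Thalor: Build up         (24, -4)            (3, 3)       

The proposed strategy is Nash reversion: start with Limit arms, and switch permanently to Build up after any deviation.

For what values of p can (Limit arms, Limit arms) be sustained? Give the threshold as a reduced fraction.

With no time discounting, the continuation probability p plays the role of the discount factor.
Grim-trigger IC: 15/(1−p) ≥ 24 + 3p/(1−p) ⇒ p ≥ (24−15)/(24−3) = 3/7.

3/7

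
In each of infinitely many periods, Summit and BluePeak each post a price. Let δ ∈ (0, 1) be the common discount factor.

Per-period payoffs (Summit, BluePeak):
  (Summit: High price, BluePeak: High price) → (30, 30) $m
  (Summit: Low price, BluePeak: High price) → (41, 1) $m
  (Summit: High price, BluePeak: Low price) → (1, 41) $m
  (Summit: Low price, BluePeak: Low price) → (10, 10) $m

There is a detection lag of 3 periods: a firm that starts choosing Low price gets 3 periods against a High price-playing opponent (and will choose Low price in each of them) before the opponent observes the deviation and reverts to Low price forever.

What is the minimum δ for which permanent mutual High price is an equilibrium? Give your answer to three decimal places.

0.708

A deviator earns 41 for 3 periods, then 10 forever; cooperating earns 30 forever. Multiplying the IC by (1−δ):
30 ≥ 41(1−δ^3) + 10δ^3, so 31·δ^3 ≥ 11 and δ^3 ≥ 11/31.
δ ≥ (11/31)^(1/3) ≈ 0.708.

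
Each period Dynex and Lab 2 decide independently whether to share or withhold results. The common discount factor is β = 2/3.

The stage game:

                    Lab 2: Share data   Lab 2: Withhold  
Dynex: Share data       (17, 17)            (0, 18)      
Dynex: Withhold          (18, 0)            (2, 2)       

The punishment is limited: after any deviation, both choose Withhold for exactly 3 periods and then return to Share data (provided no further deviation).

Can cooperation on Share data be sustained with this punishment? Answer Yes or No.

A one-shot deviation gives 18 now, then 2 for 3 periods, then back to 17.
Gain from deviating: (18−17) today; loss: (17−2) in each of the next 3 periods.
No-deviation condition: (17−2)(β+…+β^3) ≥ 18−17, i.e. β+…+β^3 ≥ 1/15.
At β = 2/3: β+…+β^3 = 1.4074 ≥ 0.0667.
So cooperation is sustainable.

Yes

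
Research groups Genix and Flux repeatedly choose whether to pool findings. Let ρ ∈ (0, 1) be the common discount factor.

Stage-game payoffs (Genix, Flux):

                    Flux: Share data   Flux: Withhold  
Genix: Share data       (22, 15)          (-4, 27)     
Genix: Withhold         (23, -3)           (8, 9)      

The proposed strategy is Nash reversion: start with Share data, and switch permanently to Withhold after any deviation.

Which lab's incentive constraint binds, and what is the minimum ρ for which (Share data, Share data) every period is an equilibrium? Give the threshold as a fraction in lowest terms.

For Genix: deviation gain 23−22 = 1, per-period punishment loss 22−8 = 14. IC gives ρ ≥ 1/15.
For Flux: gain 12, loss 6 per period, so ρ ≥ 12/18 = 2/3.
The tighter constraint is Flux's, so cooperation needs ρ ≥ 2/3.

Flux; ρ ≥ 2/3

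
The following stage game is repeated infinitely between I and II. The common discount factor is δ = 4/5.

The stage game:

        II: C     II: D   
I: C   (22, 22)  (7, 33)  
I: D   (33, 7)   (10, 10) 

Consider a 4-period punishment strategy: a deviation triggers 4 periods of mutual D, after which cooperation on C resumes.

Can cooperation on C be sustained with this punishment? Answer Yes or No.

IC: δ+…+δ^4 ≥ (33−22)/(22−10) = 11/12.
At δ = 4/5: partial sum = 2.3616 ≥ 0.9167. Cooperation sustainable.

Yes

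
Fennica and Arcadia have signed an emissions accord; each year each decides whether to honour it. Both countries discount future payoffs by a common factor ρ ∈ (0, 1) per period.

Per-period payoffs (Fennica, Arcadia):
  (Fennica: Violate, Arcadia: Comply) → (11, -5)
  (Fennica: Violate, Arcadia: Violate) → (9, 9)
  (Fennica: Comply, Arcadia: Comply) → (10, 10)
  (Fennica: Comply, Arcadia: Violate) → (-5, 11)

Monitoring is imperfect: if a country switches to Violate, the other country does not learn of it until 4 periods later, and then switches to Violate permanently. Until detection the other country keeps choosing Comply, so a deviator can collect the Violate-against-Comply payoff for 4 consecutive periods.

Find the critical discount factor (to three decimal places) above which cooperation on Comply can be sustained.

A deviator earns 11 for 4 periods, then 9 forever; cooperating earns 10 forever. Multiplying the IC by (1−ρ):
10 ≥ 11(1−ρ^4) + 9ρ^4, so 2·ρ^4 ≥ 1 and ρ^4 ≥ 1/2.
ρ ≥ (1/2)^(1/4) ≈ 0.841.

0.841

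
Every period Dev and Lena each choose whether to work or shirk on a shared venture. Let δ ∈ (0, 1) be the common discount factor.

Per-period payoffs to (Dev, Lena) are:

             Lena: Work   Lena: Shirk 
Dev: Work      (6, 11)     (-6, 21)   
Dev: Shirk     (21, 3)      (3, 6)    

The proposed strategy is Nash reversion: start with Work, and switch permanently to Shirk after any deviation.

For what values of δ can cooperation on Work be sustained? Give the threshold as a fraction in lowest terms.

5/6

For Dev: deviation gain 21−6 = 15, per-period punishment loss 6−3 = 3. IC gives δ ≥ 15/18 = 5/6.
For Lena: gain 10, loss 5 per period, so δ ≥ 10/15 = 2/3.
The tighter constraint is Dev's, so cooperation needs δ ≥ 5/6.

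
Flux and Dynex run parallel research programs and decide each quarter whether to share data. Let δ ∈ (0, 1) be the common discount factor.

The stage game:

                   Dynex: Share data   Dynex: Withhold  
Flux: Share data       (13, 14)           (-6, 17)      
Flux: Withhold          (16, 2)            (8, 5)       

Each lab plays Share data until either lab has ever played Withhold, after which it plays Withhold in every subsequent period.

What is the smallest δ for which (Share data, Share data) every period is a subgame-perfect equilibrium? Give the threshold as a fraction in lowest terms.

3/8

For Flux: deviation gain 16−13 = 3, per-period punishment loss 13−8 = 5. IC gives δ ≥ 3/8.
For Dynex: gain 3, loss 9 per period, so δ ≥ 3/12 = 1/4.
The tighter constraint is Flux's, so cooperation needs δ ≥ 3/8.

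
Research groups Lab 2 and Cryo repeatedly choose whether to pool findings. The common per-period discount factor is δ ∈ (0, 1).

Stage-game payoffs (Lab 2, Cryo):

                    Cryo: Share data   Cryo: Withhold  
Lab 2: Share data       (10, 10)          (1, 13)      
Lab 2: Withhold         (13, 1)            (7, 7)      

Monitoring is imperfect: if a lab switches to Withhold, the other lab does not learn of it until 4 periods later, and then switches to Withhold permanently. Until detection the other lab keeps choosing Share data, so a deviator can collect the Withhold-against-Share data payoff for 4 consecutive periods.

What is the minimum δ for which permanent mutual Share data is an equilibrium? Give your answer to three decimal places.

A deviator earns 13 for 4 periods, then 7 forever; cooperating earns 10 forever. Multiplying the IC by (1−δ):
10 ≥ 13(1−δ^4) + 7δ^4, so 6·δ^4 ≥ 3 and δ^4 ≥ 1/2.
δ ≥ (1/2)^(1/4) ≈ 0.841.

0.841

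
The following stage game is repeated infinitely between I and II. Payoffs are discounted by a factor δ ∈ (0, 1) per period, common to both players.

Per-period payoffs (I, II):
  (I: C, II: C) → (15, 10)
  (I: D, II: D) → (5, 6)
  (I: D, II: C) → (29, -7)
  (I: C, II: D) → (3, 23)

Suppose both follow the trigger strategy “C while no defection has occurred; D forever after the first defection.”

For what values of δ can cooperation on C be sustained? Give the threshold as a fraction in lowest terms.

13/17

I's threshold: (29−15)/(29−5) = 7/12.
II's threshold: (23−10)/(23−6) = 13/17.
7/12 < 13/17, so II binds and δ* = 13/17.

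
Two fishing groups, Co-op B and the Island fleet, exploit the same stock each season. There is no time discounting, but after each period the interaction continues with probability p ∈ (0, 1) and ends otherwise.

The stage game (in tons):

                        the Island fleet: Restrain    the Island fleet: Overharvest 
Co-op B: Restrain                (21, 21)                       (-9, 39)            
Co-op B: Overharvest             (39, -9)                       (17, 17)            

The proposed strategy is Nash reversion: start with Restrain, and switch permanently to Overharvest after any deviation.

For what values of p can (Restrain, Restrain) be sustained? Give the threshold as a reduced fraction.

9/11

With no time discounting, the continuation probability p plays the role of the discount factor.
Grim-trigger IC: 21/(1−p) ≥ 39 + 17p/(1−p) ⇒ p ≥ (39−21)/(39−17) = 9/11.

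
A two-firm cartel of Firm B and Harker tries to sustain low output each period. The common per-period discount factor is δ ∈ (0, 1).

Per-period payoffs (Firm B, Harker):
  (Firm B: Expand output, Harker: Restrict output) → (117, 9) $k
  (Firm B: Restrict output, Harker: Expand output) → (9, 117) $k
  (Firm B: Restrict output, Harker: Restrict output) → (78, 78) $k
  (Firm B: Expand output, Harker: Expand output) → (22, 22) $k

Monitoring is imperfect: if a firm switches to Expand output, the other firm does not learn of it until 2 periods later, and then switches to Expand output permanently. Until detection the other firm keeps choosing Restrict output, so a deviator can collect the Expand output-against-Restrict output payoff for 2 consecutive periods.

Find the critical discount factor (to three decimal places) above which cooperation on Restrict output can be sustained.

Deviating for the 2 undetected periods gains 117−78 = 39 per period over cooperation, then loses 78−22 = 56 per period forever once punishment starts.
Gain: 39(1 + δ + … + δ^1); loss: 56·δ^2/(1−δ).
No profitable deviation ⇔ 39(1−δ^2) ≤ 56·δ^2, i.e. δ^2 ≥ 39/(39+56) = 39/95.
Hence δ ≥ (39/95)^(1/2) ≈ 0.641.

0.641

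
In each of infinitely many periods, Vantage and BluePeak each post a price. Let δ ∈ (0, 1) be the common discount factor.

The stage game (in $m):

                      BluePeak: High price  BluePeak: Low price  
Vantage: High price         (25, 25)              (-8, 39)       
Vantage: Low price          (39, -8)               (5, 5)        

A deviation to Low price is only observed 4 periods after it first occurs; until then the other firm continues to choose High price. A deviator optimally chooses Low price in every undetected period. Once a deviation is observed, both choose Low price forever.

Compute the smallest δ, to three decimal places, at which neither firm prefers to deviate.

The best deviation is to choose Low price for all 4 undetected periods, earning 39 each, then 5 forever once detected.
Deviation value: 39(1−δ^4)/(1−δ) + 5δ^4/(1−δ); cooperation value: 25/(1−δ).
IC: 25 ≥ 39(1−δ^4) + 5δ^4 = 39 − 34δ^4.
So δ^4 ≥ 14/34 = 7/17, giving δ ≥ (7/17)^(1/4) ≈ 0.801.

0.801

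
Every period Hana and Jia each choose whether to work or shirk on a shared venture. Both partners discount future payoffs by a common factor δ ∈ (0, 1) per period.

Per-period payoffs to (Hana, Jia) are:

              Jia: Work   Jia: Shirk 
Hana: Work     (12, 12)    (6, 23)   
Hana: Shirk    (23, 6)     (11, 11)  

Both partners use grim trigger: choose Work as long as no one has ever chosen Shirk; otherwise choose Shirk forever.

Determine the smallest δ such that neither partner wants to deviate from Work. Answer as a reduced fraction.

12/(1−δ) ≥ 23 + 11δ/(1−δ)
12 ≥ 23 − 12δ
δ ≥ 11/12.

11/12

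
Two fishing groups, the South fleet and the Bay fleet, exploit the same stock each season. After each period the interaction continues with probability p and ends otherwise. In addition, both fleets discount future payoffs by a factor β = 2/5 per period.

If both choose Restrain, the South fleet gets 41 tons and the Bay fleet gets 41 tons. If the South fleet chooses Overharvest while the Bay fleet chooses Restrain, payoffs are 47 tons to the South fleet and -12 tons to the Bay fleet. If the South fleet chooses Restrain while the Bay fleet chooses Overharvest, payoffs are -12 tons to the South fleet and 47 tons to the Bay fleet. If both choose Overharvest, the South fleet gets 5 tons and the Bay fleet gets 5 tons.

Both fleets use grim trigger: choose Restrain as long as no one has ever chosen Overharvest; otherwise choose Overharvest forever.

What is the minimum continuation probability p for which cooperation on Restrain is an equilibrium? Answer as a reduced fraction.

With continuation probability p and discount β, the effective per-period discount factor is βp.
Grim-trigger IC: βp ≥ (47−41)/(47−5) = 1/7.
So p ≥ (1/7)/(2/5) = 5/14.

5/14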